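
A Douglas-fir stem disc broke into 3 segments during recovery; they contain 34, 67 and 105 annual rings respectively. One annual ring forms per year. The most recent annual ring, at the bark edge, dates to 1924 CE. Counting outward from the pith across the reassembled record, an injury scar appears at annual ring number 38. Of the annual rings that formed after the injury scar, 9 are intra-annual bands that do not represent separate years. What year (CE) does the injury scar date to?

Total annual rings = 34 + 67 + 105 = 206.
Between annual ring 38 and the bark edge there are 206 − 38 = 168 annual rings.
Removing the 9 false annual rings leaves 168 − 9 = 159 true annual rings beyond the injury scar.
The annual ring at the bark edge is 1924 CE, so the injury scar dates to 1924 − 159 = 1765 CE.

1765 CE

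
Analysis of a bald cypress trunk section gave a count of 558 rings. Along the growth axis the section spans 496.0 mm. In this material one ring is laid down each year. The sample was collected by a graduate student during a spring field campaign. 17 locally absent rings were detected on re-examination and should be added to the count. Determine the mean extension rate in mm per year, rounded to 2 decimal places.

0.86 mm per year

After corrections the count is 558 + 17 = 575 rings.
496.0 mm over 575 years gives 496.0 / 575 ≈ 0.86 mm per year.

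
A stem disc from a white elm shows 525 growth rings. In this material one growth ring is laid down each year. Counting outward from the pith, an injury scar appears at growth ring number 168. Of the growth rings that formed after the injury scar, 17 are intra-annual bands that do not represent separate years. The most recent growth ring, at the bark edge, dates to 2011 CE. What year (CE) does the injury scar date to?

1671 CE

Between growth ring 168 and the bark edge there are 525 − 168 = 357 growth rings.
357 − 17 false = 340 true growth rings after the injury scar.
The growth ring at the bark edge is 2011 CE, so the injury scar dates to 2011 − 340 = 1671 CE.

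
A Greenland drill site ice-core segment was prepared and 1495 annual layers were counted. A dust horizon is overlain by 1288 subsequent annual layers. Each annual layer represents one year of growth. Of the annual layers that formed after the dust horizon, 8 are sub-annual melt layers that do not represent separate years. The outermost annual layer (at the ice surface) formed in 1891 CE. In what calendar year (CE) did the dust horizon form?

There are 1288 annual layers younger than the dust horizon.
1288 − 8 false = 1280 true annual layers after the dust horizon.
1891 − 1280 = 611 CE.

611 CE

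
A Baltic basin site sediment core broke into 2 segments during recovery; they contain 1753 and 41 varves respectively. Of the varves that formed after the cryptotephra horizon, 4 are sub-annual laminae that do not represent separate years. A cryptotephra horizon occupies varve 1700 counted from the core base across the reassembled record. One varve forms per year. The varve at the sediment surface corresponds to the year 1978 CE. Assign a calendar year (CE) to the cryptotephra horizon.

Total varves = 1753 + 41 = 1794.
Between varve 1700 and the sediment surface there are 1794 − 1700 = 94 varves.
Excluding 4 false varves: 94 − 4 = 90.
The varve at the sediment surface is 1978 CE, so the cryptotephra horizon dates to 1978 − 90 = 1888 CE.

1888 CE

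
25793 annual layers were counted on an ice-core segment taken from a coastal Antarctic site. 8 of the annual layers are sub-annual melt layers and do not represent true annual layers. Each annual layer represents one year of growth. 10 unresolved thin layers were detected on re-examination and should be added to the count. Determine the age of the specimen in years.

25795 years

True annual layer count = 25793 − 8 + 10 = 25795.
With a one-to-one annual layer periodicity this is 25795 years.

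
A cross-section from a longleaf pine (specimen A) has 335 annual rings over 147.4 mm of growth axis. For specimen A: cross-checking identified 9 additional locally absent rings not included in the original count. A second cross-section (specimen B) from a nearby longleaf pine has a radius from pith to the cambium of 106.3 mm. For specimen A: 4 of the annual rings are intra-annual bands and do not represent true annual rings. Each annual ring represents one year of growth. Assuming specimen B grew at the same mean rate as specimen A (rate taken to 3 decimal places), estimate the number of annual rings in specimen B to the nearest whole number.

245 annual rings

Specimen A: correcting the raw count gives 335 − 4 + 9 = 340 true annual rings.
A: Mean rate = 147.4 mm / 340 years ≈ 0.434 mm/yr.
For B, 106.3 / 0.434 = 244.93 years ≈ 245 annual rings.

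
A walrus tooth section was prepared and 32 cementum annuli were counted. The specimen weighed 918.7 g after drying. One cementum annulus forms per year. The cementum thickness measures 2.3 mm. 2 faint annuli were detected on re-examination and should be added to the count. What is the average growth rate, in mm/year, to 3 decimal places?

Correcting the raw count gives 32 + 2 = 34 true cementum annuli.
2.3 mm over 34 years gives 2.3 / 34 ≈ 0.068 mm/year.

0.068 mm/year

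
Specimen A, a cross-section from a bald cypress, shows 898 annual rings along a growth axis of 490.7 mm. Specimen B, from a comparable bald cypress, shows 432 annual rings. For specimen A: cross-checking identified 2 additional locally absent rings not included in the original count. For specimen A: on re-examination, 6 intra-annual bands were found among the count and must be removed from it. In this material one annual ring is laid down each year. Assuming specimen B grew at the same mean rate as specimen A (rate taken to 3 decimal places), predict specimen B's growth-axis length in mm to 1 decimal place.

Specimen A: adjusted count: 898 − 6 + 2 = 894 annual rings.
A: 490.7 mm over 894 years gives 490.7 / 894 ≈ 0.549 mm/yr.
B's length ≈ 0.549 × 432 = 237.2 mm.

237.2 mm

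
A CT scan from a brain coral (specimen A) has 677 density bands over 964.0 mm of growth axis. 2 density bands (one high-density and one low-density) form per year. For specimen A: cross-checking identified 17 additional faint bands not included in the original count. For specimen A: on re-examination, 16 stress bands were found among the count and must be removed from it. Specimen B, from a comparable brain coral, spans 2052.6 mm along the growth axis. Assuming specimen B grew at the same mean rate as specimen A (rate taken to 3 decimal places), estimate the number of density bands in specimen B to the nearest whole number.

Specimen A: adjusted count: 677 − 16 + 17 = 678 density bands.
Specimen A: with 2 density bands per year, 678 / 2 = 339 years.
A: Mean rate = 964.0 mm / 339 years ≈ 2.844 mm per year.
Specimen B: 2052.6 mm / 2.844 mm per year = 721.73 years; at 2 density bands per year that is 721.73 × 2 ≈ 1443 density bands.

1443 density bands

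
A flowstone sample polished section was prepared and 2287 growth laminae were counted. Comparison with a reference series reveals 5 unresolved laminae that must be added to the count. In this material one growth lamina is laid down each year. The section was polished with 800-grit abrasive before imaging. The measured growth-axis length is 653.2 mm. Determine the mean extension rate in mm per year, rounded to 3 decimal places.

Correcting the raw count gives 2287 + 5 = 2292 true growth laminae.
Mean rate = 653.2 mm / 2292 years ≈ 0.285 mm per year.

0.285 mm per year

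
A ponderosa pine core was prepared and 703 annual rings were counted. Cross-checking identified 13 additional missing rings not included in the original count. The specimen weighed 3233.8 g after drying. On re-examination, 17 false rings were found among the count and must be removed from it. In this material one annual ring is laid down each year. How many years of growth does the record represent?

True annual ring count = 703 − 17 + 13 = 699.
With a one-to-one annual ring periodicity this is 699 years.

699 yr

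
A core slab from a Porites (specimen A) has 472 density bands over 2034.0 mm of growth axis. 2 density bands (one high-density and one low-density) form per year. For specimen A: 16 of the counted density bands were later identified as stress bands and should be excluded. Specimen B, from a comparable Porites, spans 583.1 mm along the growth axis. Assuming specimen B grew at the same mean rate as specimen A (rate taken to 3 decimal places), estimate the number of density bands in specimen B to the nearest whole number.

131 density bands

Specimen A: correcting the raw count gives 472 − 16 = 456 true density bands.
Specimen A: 456 density bands at 2 per year is 456 / 2 = 228 years.
A: 2034.0 mm over 228 years gives 2034.0 / 228 ≈ 8.921 mm/year.
For B, 583.1 / 8.921 = 65.36 years; at 2 density bands per year that is 65.36 × 2 ≈ 131 density bands.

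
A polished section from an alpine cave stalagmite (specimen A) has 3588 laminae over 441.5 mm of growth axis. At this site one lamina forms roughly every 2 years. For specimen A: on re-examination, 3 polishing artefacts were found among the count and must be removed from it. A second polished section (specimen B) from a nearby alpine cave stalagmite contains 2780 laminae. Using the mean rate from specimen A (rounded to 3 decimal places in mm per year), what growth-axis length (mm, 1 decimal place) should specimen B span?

Specimen A: after corrections the count is 3588 − 3 = 3585 laminae.
Specimen A: multiplying by 2 years per lamina: 3585 × 2 = 7170 years.
A: 441.5 mm over 7170 years gives 441.5 / 7170 ≈ 0.062 mm per year.
Specimen B: 2780 laminae at 2 years each span 2780 × 2 = 5560 years. Length of B = 0.062 × 5560 = 344.7 mm.

344.7 mm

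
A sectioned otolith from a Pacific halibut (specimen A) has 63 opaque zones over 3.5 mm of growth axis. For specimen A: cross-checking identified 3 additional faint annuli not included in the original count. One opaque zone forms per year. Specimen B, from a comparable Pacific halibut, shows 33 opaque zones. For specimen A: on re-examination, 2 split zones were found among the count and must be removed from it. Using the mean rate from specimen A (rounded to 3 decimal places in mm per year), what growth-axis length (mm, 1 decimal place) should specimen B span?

1.8 mm

Specimen A: true opaque zone count = 63 − 2 + 3 = 64.
A: 3.5 mm over 64 years gives 3.5 / 64 ≈ 0.055 mm per year.
Length of B = 0.055 × 33 = 1.8 mm.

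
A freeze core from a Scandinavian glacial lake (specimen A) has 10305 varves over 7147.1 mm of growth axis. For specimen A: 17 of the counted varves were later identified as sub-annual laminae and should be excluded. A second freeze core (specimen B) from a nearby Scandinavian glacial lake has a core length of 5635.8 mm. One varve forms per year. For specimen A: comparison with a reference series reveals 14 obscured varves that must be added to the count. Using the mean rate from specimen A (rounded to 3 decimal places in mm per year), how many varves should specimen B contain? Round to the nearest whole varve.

Specimen A: adjusted count: 10305 − 17 + 14 = 10302 varves.
A: 7147.1 mm over 10302 years gives 7147.1 / 10302 ≈ 0.694 mm per year.
B spans 5635.8 / 0.694 = 8120.75 years ≈ 8121 varves.

8121 varves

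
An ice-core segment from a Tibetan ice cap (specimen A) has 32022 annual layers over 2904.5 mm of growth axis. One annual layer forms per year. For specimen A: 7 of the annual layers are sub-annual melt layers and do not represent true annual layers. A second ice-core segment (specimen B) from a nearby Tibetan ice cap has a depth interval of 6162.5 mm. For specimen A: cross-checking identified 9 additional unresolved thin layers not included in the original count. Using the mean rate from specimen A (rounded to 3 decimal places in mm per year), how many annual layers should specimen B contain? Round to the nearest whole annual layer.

Specimen A: true annual layer count = 32022 − 7 + 9 = 32024.
A: 2904.5 mm over 32024 years gives 2904.5 / 32024 ≈ 0.091 mm per year.
For B, 6162.5 / 0.091 = 67719.78 years ≈ 67720 annual layers.

67720 annual layers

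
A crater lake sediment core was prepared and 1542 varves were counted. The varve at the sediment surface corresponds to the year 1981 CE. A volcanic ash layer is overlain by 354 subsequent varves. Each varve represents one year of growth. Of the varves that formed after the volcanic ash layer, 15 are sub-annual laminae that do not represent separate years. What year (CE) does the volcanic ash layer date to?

354 varves formed after the volcanic ash layer.
Excluding 15 false varves: 354 − 15 = 339.
Counting back 339 years from 1981 CE places the volcanic ash layer in 1981 − 339 = 1642 CE.

1642 CE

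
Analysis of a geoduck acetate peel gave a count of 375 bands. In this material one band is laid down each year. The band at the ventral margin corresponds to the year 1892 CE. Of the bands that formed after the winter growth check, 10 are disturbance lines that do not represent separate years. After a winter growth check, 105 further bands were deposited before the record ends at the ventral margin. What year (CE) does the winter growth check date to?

1797 CE

There are 105 bands younger than the winter growth check.
105 − 10 false = 95 true bands after the winter growth check.
1892 − 95 = 1797 CE.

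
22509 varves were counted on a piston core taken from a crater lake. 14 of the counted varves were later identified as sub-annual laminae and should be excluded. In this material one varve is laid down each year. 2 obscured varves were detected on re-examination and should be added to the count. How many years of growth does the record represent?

After corrections the count is 22509 − 14 + 2 = 22497 varves.
At one varve per year, that is 22497 years.

22497 years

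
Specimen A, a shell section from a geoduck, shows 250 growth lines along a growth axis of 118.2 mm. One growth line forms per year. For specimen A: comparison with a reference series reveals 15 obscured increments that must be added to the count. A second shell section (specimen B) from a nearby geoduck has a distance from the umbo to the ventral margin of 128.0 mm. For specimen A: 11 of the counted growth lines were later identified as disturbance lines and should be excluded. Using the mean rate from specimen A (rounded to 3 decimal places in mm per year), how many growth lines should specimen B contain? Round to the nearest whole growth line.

Specimen A: after corrections the count is 250 − 11 + 15 = 254 growth lines.
A: Extension rate ≈ 118.2 / 254 = 0.465 mm/year.
B spans 128.0 / 0.465 = 275.27 years ≈ 275 growth lines.

275 growth lines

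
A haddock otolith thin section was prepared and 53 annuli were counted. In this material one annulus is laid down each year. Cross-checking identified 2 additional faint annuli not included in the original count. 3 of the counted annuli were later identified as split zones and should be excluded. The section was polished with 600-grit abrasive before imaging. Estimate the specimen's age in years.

After corrections the count is 53 − 3 + 2 = 52 annuli.
At one annulus per year, that is 52 years.

52 years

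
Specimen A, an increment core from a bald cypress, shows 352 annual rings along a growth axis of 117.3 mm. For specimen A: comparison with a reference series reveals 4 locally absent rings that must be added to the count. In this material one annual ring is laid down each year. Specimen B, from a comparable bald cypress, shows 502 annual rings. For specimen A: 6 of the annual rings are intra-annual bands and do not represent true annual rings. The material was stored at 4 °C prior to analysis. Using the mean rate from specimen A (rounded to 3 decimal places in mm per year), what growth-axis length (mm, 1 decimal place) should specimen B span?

168.2 mm

Specimen A: correcting the raw count gives 352 − 6 + 4 = 350 true annual rings.
A: 117.3 mm over 350 years gives 117.3 / 350 ≈ 0.335 mm/year.
Length of B = 0.335 × 502 = 168.2 mm.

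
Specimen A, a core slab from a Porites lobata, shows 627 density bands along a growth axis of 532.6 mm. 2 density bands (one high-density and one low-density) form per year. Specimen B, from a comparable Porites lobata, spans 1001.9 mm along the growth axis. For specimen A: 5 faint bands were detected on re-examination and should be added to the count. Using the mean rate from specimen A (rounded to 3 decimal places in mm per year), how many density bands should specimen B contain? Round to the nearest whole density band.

1189 density bands

Specimen A: correcting the raw count gives 627 + 5 = 632 true density bands.
Specimen A: 632 density bands at 2 per year is 632 / 2 = 316 years.
A: Extension rate ≈ 532.6 / 316 = 1.685 mm per year.
Specimen B: 1001.9 mm / 1.685 mm per year = 594.60 years; at 2 density bands per year that is 594.60 × 2 ≈ 1189 density bands.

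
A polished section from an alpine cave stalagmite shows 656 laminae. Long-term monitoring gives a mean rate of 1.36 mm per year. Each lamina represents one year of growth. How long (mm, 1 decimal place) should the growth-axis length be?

656 years of growth are recorded.
656 years at 1.36 mm/year gives 1.36 × 656 = 892.2 mm.

892.2 mm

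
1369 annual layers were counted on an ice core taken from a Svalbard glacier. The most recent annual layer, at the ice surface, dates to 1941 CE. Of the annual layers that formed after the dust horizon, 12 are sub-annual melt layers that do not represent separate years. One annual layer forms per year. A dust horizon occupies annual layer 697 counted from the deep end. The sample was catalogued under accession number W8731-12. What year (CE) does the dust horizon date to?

1369 − 697 = 672 annual layers lie beyond the dust horizon toward the ice surface.
Removing the 12 false annual layers leaves 672 − 12 = 660 true annual layers beyond the dust horizon.
1941 − 660 = 1281 CE.

1281 CE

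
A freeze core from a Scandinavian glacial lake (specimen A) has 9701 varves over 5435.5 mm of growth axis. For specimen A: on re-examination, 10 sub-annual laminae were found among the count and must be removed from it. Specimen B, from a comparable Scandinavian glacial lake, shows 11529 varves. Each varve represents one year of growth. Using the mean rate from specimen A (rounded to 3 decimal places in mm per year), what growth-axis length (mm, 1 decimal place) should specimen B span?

Specimen A: adjusted count: 9701 − 10 = 9691 varves.
A: Extension rate ≈ 5435.5 / 9691 = 0.561 mm/yr.
For B, 0.561 mm/year × 11529 years = 6467.8 mm.

6467.8 mm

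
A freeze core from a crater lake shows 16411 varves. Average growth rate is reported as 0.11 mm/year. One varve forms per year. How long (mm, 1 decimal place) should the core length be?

1805.2 mm

16411 years of growth are recorded.
16411 years at 0.11 mm/year gives 0.11 × 16411 = 1805.2 mm.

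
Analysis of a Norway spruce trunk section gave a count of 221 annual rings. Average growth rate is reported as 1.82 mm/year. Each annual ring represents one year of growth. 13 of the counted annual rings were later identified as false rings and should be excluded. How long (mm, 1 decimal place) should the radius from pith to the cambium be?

378.6 mm

True annual ring count = 221 − 13 = 208.
208 years at 1.82 mm/year gives 1.82 × 208 = 378.6 mm.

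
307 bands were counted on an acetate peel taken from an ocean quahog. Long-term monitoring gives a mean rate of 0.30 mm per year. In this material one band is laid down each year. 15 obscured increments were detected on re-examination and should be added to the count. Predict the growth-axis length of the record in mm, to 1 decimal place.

96.6 mm

Correcting the raw count gives 307 + 15 = 322 true bands.
322 years at 0.30 mm/year gives 0.30 × 322 = 96.6 mm.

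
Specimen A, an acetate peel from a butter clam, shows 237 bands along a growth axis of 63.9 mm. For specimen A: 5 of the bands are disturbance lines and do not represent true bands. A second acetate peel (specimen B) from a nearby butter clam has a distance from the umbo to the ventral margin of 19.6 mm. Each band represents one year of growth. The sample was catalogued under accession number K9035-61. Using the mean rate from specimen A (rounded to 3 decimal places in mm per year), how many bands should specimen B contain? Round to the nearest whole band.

71 bands

Specimen A: after corrections the count is 237 − 5 = 232 bands.
A: Extension rate ≈ 63.9 / 232 = 0.275 mm per year.
Specimen B: 19.6 mm / 0.275 mm per year = 71.27 years ≈ 71 bands.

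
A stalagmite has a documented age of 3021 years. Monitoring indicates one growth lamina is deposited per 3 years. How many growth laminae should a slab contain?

At 3 years per growth lamina, 3021 / 3 = 1007 growth laminae are expected.
So 1007 growth laminae should be present.

1007 growth laminae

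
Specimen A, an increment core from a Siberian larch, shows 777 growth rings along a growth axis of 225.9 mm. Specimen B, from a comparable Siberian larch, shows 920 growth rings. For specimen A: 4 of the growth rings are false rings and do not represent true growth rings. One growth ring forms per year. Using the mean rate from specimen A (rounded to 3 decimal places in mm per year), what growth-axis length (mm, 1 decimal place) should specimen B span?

Specimen A: after corrections the count is 777 − 4 = 773 growth rings.
A: Mean rate = 225.9 mm / 773 years ≈ 0.292 mm/year.
For B, 0.292 mm/year × 920 years = 268.6 mm.

268.6 mm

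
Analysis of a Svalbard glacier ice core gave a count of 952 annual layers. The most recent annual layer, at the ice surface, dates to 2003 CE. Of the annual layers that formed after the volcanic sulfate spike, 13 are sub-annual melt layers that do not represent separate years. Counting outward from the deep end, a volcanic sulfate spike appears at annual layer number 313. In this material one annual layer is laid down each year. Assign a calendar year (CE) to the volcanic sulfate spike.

1377 CE

The volcanic sulfate spike sits at annual layer 313 from the deep end, so 952 − 313 = 639 annual layers formed after it.
Excluding 13 false annual layers: 639 − 13 = 626.
The annual layer at the ice surface is 2003 CE, so the volcanic sulfate spike dates to 2003 − 626 = 1377 CE.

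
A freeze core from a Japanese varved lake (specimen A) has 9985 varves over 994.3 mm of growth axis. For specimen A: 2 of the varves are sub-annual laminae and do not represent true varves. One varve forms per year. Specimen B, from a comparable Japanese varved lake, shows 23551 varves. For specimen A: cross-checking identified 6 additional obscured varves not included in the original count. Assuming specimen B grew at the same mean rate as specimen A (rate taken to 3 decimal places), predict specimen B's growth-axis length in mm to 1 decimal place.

Specimen A: adjusted count: 9985 − 2 + 6 = 9989 varves.
A: Mean rate = 994.3 mm / 9989 years ≈ 0.100 mm/year.
For B, 0.100 mm/year × 23551 years = 2355.1 mm.

2355.1 mm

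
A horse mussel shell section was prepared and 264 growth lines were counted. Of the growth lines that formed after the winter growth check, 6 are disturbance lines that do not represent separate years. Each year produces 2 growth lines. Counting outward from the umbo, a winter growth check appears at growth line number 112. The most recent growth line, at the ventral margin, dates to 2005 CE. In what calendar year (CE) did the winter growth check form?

1932 CE

Between growth line 112 and the ventral margin there are 264 − 112 = 152 growth lines.
Removing the 6 false growth lines leaves 152 − 6 = 146 true growth lines beyond the winter growth check.
146 growth lines at 2 per year is 146 / 2 = 73 years.
The growth line at the ventral margin is 2005 CE, so the winter growth check dates to 2005 − 73 = 1932 CE.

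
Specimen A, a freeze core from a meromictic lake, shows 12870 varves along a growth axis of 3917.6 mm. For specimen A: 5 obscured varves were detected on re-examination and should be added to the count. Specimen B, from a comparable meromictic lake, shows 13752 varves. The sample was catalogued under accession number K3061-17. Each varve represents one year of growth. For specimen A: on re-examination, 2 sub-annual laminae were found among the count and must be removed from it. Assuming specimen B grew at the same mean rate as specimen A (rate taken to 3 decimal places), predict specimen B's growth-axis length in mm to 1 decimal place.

4180.6 mm

Specimen A: correcting the raw count gives 12870 − 2 + 5 = 12873 true varves.
A: 3917.6 mm over 12873 years gives 3917.6 / 12873 ≈ 0.304 mm per year.
For B, 0.304 mm/year × 13752 years = 4180.6 mm.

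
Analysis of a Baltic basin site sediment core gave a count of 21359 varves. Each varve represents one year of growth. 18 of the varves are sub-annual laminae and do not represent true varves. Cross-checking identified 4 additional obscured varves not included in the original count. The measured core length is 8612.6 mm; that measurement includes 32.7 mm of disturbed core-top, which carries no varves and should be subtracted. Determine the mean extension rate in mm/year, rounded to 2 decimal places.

After corrections the count is 21359 − 18 + 4 = 21345 varves.
Removing the 32.7 mm offcut leaves 8612.6 − 32.7 = 8579.9 mm.
Extension rate ≈ 8579.9 / 21345 = 0.40 mm/year.

0.40 mm/year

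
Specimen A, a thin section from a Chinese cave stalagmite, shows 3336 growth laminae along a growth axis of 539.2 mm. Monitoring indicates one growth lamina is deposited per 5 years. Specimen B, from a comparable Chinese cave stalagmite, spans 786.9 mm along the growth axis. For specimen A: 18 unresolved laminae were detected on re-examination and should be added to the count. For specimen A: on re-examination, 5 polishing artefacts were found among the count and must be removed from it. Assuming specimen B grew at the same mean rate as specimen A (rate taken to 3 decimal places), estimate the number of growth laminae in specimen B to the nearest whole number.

4918 growth laminae

Specimen A: true growth lamina count = 3336 − 5 + 18 = 3349.
Specimen A: multiplying by 5 years per growth lamina: 3349 × 5 = 16745 years.
A: Mean rate = 539.2 mm / 16745 years ≈ 0.032 mm per year.
B spans 786.9 / 0.032 = 24590.62 years; at 5 years per growth lamina that is 24590.62 / 5 ≈ 4918 growth laminae.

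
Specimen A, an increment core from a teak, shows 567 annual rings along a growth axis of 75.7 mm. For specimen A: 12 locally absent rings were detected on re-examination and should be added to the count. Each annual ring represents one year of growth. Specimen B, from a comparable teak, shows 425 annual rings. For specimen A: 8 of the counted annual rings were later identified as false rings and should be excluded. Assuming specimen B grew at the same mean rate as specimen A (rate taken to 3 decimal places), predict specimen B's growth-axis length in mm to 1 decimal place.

Specimen A: true annual ring count = 567 − 8 + 12 = 571.
A: Extension rate ≈ 75.7 / 571 = 0.133 mm/year.
For B, 0.133 mm/year × 425 years = 56.5 mm.

56.5 mm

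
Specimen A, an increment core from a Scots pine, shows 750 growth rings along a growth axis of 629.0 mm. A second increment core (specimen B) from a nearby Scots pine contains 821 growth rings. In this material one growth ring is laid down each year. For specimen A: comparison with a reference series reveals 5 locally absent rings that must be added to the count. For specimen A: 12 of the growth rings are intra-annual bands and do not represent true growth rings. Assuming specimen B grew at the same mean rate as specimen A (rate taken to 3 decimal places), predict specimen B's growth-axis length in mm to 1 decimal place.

Specimen A: true growth ring count = 750 − 12 + 5 = 743.
A: Extension rate ≈ 629.0 / 743 = 0.847 mm per year.
Length of B = 0.847 × 821 = 695.4 mm.

695.4 mm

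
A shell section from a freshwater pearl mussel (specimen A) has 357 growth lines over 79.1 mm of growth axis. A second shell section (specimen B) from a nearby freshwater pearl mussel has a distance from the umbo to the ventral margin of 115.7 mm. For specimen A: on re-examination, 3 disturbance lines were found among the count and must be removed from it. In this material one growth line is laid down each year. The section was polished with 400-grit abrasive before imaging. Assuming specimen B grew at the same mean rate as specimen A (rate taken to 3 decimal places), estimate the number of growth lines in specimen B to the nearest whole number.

519 growth lines

Specimen A: after corrections the count is 357 − 3 = 354 growth lines.
A: Mean rate = 79.1 mm / 354 years ≈ 0.223 mm/year.
B spans 115.7 / 0.223 = 518.83 years ≈ 519 growth lines.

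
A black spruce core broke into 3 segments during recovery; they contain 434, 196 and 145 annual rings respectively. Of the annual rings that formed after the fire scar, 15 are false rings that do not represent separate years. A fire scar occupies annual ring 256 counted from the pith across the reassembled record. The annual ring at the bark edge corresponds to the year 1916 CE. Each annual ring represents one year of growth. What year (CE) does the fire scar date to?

1412 CE

Total annual rings = 434 + 196 + 145 = 775.
Between annual ring 256 and the bark edge there are 775 − 256 = 519 annual rings.
Excluding 15 false annual rings: 519 − 15 = 504.
1916 − 504 = 1412 CE.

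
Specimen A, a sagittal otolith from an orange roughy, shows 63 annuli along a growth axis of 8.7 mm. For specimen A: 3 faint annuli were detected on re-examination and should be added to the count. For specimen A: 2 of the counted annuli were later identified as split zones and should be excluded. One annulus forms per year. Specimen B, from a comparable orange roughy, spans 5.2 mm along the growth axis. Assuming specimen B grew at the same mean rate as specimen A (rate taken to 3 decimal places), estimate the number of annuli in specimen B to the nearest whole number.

38 annuli

Specimen A: correcting the raw count gives 63 − 2 + 3 = 64 true annuli.
A: Mean rate = 8.7 mm / 64 years ≈ 0.136 mm per year.
Specimen B: 5.2 mm / 0.136 mm per year = 38.24 years ≈ 38 annuli.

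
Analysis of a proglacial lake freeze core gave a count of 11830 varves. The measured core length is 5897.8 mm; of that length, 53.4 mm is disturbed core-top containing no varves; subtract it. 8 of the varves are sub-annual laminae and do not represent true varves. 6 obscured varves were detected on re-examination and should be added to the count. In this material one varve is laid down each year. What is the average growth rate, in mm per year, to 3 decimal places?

0.494 mm per year

After corrections the count is 11830 − 8 + 6 = 11828 varves.
Removing the 53.4 mm offcut leaves 5897.8 − 53.4 = 5844.4 mm.
5844.4 mm over 11828 years gives 5844.4 / 11828 ≈ 0.494 mm per year.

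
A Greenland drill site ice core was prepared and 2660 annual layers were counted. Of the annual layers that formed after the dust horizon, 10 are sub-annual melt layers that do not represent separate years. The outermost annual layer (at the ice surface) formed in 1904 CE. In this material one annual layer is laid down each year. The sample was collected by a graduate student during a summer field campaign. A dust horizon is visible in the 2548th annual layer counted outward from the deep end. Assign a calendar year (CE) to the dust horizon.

1802 CE

The dust horizon sits at annual layer 2548 from the deep end, so 2660 − 2548 = 112 annual layers formed after it.
Removing the 10 false annual layers leaves 112 − 10 = 102 true annual layers beyond the dust horizon.
1904 − 102 = 1802 CE.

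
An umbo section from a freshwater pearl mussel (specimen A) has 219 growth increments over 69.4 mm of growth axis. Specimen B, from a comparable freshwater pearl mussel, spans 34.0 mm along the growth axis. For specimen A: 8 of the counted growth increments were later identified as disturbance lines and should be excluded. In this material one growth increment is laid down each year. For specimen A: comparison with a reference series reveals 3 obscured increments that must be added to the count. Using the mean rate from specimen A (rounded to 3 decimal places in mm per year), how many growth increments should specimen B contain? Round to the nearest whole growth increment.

105 growth increments

Specimen A: adjusted count: 219 − 8 + 3 = 214 growth increments.
A: 69.4 mm over 214 years gives 69.4 / 214 ≈ 0.324 mm/yr.
B spans 34.0 / 0.324 = 104.94 years ≈ 105 growth increments.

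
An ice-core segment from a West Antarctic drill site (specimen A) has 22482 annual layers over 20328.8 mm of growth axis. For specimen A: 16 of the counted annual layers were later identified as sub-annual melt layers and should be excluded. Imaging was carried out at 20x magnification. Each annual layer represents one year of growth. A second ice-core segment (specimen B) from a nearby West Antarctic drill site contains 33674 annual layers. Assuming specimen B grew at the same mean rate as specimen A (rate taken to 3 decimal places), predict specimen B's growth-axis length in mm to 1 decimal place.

Specimen A: adjusted count: 22482 − 16 = 22466 annual layers.
A: Extension rate ≈ 20328.8 / 22466 = 0.905 mm/year.
Length of B = 0.905 × 33674 = 30475.0 mm.

30475.0 mm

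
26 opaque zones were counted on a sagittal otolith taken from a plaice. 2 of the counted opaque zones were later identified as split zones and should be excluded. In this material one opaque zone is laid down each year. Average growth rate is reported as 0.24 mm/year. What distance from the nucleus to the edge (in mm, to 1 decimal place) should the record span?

Adjusted count: 26 − 2 = 24 opaque zones.
Predicted length = 0.24 mm/year × 24 years = 5.8 mm.

5.8 mm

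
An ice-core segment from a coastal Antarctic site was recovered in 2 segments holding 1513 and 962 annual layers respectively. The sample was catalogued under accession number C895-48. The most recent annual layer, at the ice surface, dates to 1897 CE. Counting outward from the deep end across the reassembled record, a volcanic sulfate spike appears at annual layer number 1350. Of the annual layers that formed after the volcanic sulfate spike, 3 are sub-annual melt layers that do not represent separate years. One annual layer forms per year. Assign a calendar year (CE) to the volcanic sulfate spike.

Total annual layers = 1513 + 962 = 2475.
2475 − 1350 = 1125 annual layers lie beyond the volcanic sulfate spike toward the ice surface.
1125 − 3 false = 1122 true annual layers after the volcanic sulfate spike.
The annual layer at the ice surface is 1897 CE, so the volcanic sulfate spike dates to 1897 − 1122 = 775 CE.

775 CE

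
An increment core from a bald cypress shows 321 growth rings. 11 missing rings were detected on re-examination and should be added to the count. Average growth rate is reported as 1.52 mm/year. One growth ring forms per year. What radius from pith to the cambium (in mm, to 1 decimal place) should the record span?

504.6 mm

Adjusted count: 321 + 11 = 332 growth rings.
Length ≈ 1.52 × 332 = 504.6 mm.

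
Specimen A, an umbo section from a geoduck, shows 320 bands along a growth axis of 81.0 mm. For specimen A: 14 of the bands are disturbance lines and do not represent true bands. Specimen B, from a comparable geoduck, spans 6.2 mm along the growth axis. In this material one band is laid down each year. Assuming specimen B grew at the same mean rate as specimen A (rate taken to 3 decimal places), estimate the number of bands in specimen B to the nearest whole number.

23 bands

Specimen A: true band count = 320 − 14 = 306.
A: 81.0 mm over 306 years gives 81.0 / 306 ≈ 0.265 mm/year.
Specimen B: 6.2 mm / 0.265 mm per year = 23.40 years ≈ 23 bands.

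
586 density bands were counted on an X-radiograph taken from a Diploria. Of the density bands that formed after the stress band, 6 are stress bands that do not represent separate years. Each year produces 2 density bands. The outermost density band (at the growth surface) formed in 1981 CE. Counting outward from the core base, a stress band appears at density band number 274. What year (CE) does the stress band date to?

586 − 274 = 312 density bands lie beyond the stress band toward the growth surface.
Excluding 6 false density bands: 312 − 6 = 306.
Dividing by 2 density bands per year: 306 / 2 = 153 years.
Counting back 153 years from 1981 CE places the stress band in 1981 − 153 = 1828 CE.

1828 CE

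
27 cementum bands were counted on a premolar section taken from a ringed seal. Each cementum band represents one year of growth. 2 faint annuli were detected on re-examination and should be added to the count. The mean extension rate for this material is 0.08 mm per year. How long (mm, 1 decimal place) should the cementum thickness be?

After corrections the count is 27 + 2 = 29 cementum bands.
29 years at 0.08 mm/year gives 0.08 × 29 = 2.3 mm.

2.3 mm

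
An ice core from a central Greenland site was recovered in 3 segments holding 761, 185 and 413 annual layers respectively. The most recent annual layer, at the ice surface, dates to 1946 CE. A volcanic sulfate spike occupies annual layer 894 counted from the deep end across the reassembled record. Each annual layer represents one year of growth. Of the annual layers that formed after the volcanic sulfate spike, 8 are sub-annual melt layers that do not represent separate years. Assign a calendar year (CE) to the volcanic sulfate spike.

1489 CE

Total annual layers = 761 + 185 + 413 = 1359.
The volcanic sulfate spike sits at annual layer 894 from the deep end, so 1359 − 894 = 465 annual layers formed after it.
465 − 8 false = 457 true annual layers after the volcanic sulfate spike.
The annual layer at the ice surface is 1946 CE, so the volcanic sulfate spike dates to 1946 − 457 = 1489 CE.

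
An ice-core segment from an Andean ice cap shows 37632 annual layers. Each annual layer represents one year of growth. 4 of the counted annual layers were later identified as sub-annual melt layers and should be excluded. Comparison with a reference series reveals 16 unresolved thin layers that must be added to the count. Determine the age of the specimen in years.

37644 yr

Correcting the raw count gives 37632 − 4 + 16 = 37644 true annual layers.
With a one-to-one annual layer periodicity this is 37644 years.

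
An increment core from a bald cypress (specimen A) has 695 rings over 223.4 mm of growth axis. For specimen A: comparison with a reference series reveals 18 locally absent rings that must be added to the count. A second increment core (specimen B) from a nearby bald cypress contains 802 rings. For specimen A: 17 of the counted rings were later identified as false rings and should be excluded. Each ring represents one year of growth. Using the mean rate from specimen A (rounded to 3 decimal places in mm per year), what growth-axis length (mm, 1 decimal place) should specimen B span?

257.4 mm

Specimen A: correcting the raw count gives 695 − 17 + 18 = 696 true rings.
A: 223.4 mm over 696 years gives 223.4 / 696 ≈ 0.321 mm/yr.
B's length ≈ 0.321 × 802 = 257.4 mm.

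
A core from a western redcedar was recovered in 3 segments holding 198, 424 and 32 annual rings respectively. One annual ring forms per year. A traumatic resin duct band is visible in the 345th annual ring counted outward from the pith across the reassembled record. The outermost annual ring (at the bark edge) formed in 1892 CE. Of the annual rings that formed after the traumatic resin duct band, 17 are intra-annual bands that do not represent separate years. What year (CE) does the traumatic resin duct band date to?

1600 CE

Total annual rings = 198 + 424 + 32 = 654.
The traumatic resin duct band sits at annual ring 345 from the pith, so 654 − 345 = 309 annual rings formed after it.
Excluding 17 false annual rings: 309 − 17 = 292.
Counting back 292 years from 1892 CE places the traumatic resin duct band in 1892 − 292 = 1600 CE.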